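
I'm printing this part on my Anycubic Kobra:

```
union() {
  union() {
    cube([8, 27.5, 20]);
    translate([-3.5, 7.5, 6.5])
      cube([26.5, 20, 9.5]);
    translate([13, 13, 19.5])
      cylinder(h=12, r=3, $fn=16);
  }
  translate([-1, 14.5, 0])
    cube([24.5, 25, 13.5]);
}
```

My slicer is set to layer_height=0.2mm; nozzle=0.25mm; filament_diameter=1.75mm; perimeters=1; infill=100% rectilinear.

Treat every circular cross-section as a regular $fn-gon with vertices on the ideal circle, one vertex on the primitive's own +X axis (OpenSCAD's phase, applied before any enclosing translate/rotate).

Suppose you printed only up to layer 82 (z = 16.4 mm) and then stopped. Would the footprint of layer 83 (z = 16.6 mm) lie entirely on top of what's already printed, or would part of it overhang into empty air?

Compare the two slices. At z = 16.4: the cube (footprint 8×27.5) is included at this height (area 220.00 mm²); the cube at (-3.5, 7.5) does not reach this height (z outside [6.5, 16]); the cylinder at (13, 13) does not reach this height (z outside [19.5, 31.5]); Taking the union: only the 8×27.5 cube is present, so the union is just that shape — area = 220.00 mm²; the cube at (-1, 14.5) is not intersected at this z (z outside [0, 13.5]); Merging all regions: only the result so far is present, so the union is just that shape — area = 220.00 mm². At z = 16.6: the 8×27.5 cube contributes its full rectangle (area 220.00 mm²); the cube at (-3.5, 7.5) is absent (z outside [6.5, 16]); the cylinder at (13, 13) does not reach this height (z outside [19.5, 31.5]); Merging all regions: only the 8×27.5 cube is present, so the union is just that shape — area = 220.00 mm²; the cube at (-1, 14.5) does not reach this height (z outside [0, 13.5]); Merging all regions: only the result so far is present, so the union is just that shape — area = 220.00 mm². Checking containment: the cross-section at z = 16.6 is a subset of the cross-section at z = 16.4.

entirely on top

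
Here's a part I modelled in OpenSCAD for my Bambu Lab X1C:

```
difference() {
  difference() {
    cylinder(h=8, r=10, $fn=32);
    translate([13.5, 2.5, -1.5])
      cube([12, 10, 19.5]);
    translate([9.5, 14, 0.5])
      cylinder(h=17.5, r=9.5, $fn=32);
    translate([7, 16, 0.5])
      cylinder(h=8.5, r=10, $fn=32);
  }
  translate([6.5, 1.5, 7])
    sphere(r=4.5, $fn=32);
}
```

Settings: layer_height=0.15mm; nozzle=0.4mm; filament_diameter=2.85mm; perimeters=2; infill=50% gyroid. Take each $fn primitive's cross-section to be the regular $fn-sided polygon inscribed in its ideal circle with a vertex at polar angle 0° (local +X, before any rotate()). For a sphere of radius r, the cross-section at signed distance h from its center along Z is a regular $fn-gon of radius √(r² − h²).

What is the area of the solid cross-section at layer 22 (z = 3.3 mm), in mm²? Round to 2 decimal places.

At z = 3.3 mm: the r=10 cylinder gives a regular 32-gon of circumradius 10 (constant along its height) (area = (32/2)·10.000²·sin(360°/32) = 312.14 mm²); the cube at (13.5, 2.5) is present — its section is the full 12×10 rectangle (area 120.00 mm²); the cylinder at (9.5, 14): section is a regular 32-gon, circumradius r=9.5 (area = (32/2)·9.500²·sin(360°/32) = 281.71 mm²); the r=10 cylinder at (7, 16) gives a regular 32-gon of circumradius 10 (constant along its height) (area = (32/2)·10.000²·sin(360°/32) = 312.14 mm²); Taking the first minus the rest: starting from the r=10 cylinder (312.14 mm²), the 12×10 cube at (13.5, 2.5) misses the remaining region (no effect); the r=9.5 cylinder at (9.5, 14) partially overlaps it — only the 16.27 mm² overlap (of its 281.71 mm²) is removed, clipping the outline; the r=10 cylinder at (7, 16) partially overlaps it — only the 3.87 mm² overlap (of its 312.14 mm²) is removed, clipping the outline — area = 292.01 mm²; the r=4.5 sphere at (6.5, 1.5) contributes a regular 32-gon of circumradius √(4.5²−3.7²) = 2.561 (area = (32/2)·2.561²·sin(360°/32) = 20.48 mm²); Taking the first minus the rest: starting from the result so far (292.01 mm²), the r=4.5 sphere at (6.5, 1.5) lies wholly inside it (removes its full 20.48 mm² and its 16.07 mm outline becomes a hole wall) — area = 271.53 mm². Overall, the cross-section is one region with 1 hole. Net area = 271.53 mm².

271.53 mm²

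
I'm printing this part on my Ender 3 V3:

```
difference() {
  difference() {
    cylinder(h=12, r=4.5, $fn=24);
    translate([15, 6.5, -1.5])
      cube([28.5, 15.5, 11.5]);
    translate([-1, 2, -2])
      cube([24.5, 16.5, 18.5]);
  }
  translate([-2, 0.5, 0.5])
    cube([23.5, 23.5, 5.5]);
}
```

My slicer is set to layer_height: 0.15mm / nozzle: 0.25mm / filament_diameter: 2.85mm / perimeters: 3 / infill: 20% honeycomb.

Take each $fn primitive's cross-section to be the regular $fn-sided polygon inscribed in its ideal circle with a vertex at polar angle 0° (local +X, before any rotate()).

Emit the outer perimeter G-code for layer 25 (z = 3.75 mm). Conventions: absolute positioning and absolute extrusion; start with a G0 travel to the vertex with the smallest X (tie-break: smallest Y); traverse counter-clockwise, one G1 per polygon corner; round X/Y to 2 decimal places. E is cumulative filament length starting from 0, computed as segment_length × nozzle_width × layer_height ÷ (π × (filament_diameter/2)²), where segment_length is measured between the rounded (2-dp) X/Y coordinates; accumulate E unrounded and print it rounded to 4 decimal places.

G0 X-4.50 Y0.00 Z3.75
G1 X-4.35 Y-1.16 E0.0069
G1 X-3.90 Y-2.25 E0.0138
G1 X-3.18 Y-3.18 E0.0207
G1 X-2.25 Y-3.90 E0.0276
G1 X-1.16 Y-4.35 E0.0346
G1 X0.00 Y-4.50 E0.0414
G1 X1.16 Y-4.35 E0.0483
G1 X2.25 Y-3.90 E0.0552
G1 X3.18 Y-3.18 E0.0622
G1 X3.90 Y-2.25 E0.0691
G1 X4.35 Y-1.16 E0.0760
G1 X4.50 Y0.00 E0.0829
G1 X4.43 Y0.50 E0.0859
G1 X-2.00 Y0.50 E0.1237
G1 X-2.00 Y4.00 E0.1442
G1 X-2.25 Y3.90 E0.1458
G1 X-3.18 Y3.18 E0.1527
G1 X-3.90 Y2.25 E0.1596
G1 X-4.35 Y1.16 E0.1666
G1 X-4.50 Y0.00 E0.1734

At z = 3.75 mm: the r=4.5 cylinder contributes a regular 24-gon of circumradius 4.5; the 28.5×15.5 cube at (15, 6.5) contributes its full rectangle; the 24.5×16.5 cube at (-1, 2) contributes its full rectangle; After the difference (first − rest): starting from the r=4.5 cylinder, the 28.5×15.5 cube at (15, 6.5) misses the remaining region (no effect); the 24.5×16.5 cube at (-1, 2) partially overlaps it — only the 9.52 mm² overlap (of its 404.25 mm²) is removed, clipping the outline — 1 connected region; the cube at (-2, 0.5) (footprint 23.5×23.5) is included at this height; Taking the first minus the rest: starting from the result so far, the 23.5×23.5 cube at (-2, 0.5) partially overlaps it — only the 11.61 mm² overlap (of its 552.25 mm²) is removed, clipping the outline — 1 connected region. The outline is a single polygon with 20 vertices. Extrusion per mm of travel: 0.25 × 0.15 / (π × 1.425²) = 0.005878. Accumulating E over each segment gives final E = 0.1734.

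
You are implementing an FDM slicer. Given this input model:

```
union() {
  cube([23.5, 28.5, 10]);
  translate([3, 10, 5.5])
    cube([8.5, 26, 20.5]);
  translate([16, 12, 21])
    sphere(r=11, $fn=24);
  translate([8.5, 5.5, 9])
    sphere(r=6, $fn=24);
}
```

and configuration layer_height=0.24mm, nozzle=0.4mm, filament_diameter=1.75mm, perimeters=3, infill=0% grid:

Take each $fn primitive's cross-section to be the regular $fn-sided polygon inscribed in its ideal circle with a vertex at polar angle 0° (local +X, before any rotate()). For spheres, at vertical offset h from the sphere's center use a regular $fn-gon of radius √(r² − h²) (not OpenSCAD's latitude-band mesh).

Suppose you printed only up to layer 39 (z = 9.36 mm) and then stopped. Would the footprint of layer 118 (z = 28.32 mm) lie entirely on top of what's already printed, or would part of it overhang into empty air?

Compare the two slices. At z = 9.36: the 23.5×28.5 cube contributes its full rectangle (area 669.75 mm²); the cube at (3, 10) is present — its section is the full 8.5×26 rectangle (area 221.00 mm²); the sphere at (16, 12) is absent (|z−center|=11.640 > r=11); the r=6 sphere at (8.5, 5.5) slices to a regular 24-gon of circumradius 5.989 (√(r²−h²) with h=0.36 from center) (area = (24/2)·5.989²·sin(360°/24) = 111.41 mm²); Combining (union): the regions partially overlap — summed areas 1002.16 mm² minus the doubly-counted overlap 267.26 mm² gives 734.90 mm² — area = 734.90 mm². At z = 28.32: the cube is not intersected at this z (z outside [0, 10]); the cube at (3, 10) is not intersected at this z (z outside [5.5, 26]); the sphere at (16, 12): section is a regular 24-gon, circumradius = √(r²−h²) = √(11²−7.32²) = 8.211 (area = (24/2)·8.211²·sin(360°/24) = 209.39 mm²); the sphere at (8.5, 5.5) is absent (|z−center|=19.320 > r=6); Taking the union: only the r=11 sphere at (16, 12) is present, so the union is just that shape — area = 209.39 mm². Checking containment: at z = 28.32 the cross-section extends beyond the z = 9.36 cross-section by about 2.88 mm².

part overhangs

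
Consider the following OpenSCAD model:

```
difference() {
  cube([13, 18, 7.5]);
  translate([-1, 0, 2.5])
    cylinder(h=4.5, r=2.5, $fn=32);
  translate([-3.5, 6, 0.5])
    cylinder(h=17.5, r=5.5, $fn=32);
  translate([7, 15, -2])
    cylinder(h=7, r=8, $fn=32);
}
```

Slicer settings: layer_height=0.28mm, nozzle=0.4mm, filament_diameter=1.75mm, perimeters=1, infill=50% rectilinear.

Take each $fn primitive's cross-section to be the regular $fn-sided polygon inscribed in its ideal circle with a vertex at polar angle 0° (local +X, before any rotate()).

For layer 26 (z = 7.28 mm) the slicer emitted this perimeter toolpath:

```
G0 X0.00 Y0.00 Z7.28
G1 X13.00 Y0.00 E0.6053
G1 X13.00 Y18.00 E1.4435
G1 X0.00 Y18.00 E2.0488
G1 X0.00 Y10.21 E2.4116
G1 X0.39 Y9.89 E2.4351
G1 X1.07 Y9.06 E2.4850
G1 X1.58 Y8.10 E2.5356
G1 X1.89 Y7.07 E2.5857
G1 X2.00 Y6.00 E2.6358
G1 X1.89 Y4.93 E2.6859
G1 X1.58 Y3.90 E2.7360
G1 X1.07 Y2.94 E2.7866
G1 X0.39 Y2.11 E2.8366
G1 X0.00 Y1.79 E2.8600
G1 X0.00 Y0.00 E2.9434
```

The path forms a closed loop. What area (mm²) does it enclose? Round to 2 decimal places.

222.38 mm²

Apply the shoelace formula to the sequence of (X, Y) vertices; enclosed area = 222.38 mm².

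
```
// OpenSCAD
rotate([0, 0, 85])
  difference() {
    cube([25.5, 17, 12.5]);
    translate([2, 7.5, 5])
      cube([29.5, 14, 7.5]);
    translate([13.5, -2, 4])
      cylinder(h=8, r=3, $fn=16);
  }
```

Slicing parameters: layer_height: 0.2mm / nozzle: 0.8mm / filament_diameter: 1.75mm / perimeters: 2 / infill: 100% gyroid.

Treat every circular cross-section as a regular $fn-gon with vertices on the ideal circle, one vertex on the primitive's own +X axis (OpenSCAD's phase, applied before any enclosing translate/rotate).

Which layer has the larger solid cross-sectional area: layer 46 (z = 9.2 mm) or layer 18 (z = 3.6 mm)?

layer 18 (z = 3.6 mm)

Layer 46 (z = 9.2): the cube (footprint 25.5×17) is included at this height (area 433.50 mm²); the cube at (2, 7.5) is present — its section is the full 29.5×14 rectangle (area 413.00 mm²); the r=3 cylinder at (13.5, -2) gives a regular 16-gon of circumradius 3 (constant along its height) (area = (16/2)·3.000²·sin(360°/16) = 27.55 mm²); Subtracting the remaining from the first: starting from the 25.5×17 cube (433.50 mm²), the 29.5×14 cube at (2, 7.5) partially overlaps it — only the 223.25 mm² overlap (of its 413.00 mm²) is removed, clipping the outline; the r=3 cylinder at (13.5, -2) partially overlaps it — only the 2.91 mm² overlap (of its 27.55 mm²) is removed, clipping the outline — area = 207.34 mm²; (whole slice rotated 85° about Z — lengths, areas and connectivity unchanged). So its area = 207.34 mm². Layer 18 (z = 3.6): the cube is present — its section is the full 25.5×17 rectangle (area 433.50 mm²); the cube at (2, 7.5) is not intersected at this z (z outside [5, 12.5]); the cylinder at (13.5, -2) is not intersected at this z (z outside [4, 12]); Subtracting the remaining from the first: none of the subtracted shapes is present at this height, so the 25.5×17 cube is unchanged — area = 433.50 mm²; (rotated 85° about Z; rotation is an isometry so areas/perimeters/island counts are preserved). So its area = 433.50 mm². Layer 18 is larger (433.50 vs 207.34 mm²).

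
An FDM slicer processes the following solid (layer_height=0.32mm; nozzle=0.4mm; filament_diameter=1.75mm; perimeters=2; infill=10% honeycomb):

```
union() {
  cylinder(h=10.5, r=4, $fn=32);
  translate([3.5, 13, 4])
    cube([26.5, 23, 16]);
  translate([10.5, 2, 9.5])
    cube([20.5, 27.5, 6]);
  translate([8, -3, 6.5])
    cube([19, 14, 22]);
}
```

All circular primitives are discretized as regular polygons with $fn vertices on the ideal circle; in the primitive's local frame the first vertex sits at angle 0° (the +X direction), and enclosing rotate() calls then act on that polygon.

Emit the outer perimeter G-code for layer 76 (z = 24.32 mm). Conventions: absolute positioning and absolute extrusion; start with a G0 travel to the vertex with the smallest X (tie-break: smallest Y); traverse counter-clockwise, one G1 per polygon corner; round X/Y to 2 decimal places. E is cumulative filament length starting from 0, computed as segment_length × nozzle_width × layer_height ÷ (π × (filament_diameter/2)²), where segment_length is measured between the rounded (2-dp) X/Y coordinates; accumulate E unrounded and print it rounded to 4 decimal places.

At z = 24.32 mm: the cylinder is not intersected at this z (z outside [0, 10.5]); the cube at (3.5, 13) is not intersected at this z (z outside [4, 20]); the cube at (10.5, 2) does not reach this height (z outside [9.5, 15.5]); the cube at (8, -3) (footprint 19×14) is included at this height; Taking the union: only the 19×14 cube at (8, -3) is present, so the union is just that shape — 1 connected region. The outline is a single polygon with 4 vertices. Extrusion per mm of travel: 0.4 × 0.32 / (π × 0.875²) = 0.053216. Accumulating E over each segment gives final E = 3.5123.

G0 X8.00 Y-3.00 Z24.32
G1 X27.00 Y-3.00 E1.0111
G1 X27.00 Y11.00 E1.7561
G1 X8.00 Y11.00 E2.7672
G1 X8.00 Y-3.00 E3.5123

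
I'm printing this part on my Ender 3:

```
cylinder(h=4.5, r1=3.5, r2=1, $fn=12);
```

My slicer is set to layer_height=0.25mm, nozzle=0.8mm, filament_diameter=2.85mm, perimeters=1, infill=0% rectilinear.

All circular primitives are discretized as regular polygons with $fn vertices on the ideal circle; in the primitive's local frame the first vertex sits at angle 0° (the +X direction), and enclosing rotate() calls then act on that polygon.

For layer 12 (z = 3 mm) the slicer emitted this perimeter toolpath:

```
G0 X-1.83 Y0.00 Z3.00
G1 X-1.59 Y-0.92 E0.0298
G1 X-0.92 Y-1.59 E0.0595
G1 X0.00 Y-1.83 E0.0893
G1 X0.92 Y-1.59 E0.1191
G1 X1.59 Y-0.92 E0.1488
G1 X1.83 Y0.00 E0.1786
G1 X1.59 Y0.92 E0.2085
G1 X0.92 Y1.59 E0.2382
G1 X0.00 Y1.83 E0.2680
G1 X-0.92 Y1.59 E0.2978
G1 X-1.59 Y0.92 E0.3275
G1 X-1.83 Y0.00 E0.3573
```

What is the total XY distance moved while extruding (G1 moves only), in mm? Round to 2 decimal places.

11.40 mm

Sum the Euclidean lengths of each G1 segment: total = 11.40 mm.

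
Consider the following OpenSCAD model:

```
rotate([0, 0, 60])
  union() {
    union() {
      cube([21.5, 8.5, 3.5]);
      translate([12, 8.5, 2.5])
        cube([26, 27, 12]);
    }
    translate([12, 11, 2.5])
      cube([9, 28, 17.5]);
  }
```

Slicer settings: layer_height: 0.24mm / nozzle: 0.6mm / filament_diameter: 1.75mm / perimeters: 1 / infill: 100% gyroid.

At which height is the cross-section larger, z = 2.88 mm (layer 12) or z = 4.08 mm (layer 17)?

Layer 12 (z = 2.88): the cube is present — its section is the full 21.5×8.5 rectangle (area 182.75 mm²); the cube at (12, 8.5) (footprint 26×27) is included at this height (area 702.00 mm²); Merging all regions: the 2 present regions share edge segments without overlapping in area, so areas simply add but the touching pieces fuse into one outline (the shared edge portions become interior and drop out of the boundary) — area = 884.75 mm²; the 9×28 cube at (12, 11) contributes its full rectangle (area 252.00 mm²); Combining (union): the regions partially overlap — summed areas 1136.75 mm² minus the doubly-counted overlap 220.50 mm² gives 916.25 mm² — area = 916.25 mm²; (rotated 60° about Z; rotation is an isometry so areas/perimeters/island counts are preserved). So its area = 916.25 mm². Layer 17 (z = 4.08): the cube does not reach this height (z outside [0, 3.5]); the 26×27 cube at (12, 8.5) contributes its full rectangle (area 702.00 mm²); Taking the union: only the 26×27 cube at (12, 8.5) is present, so the union is just that shape — area = 702.00 mm²; the 9×28 cube at (12, 11) contributes its full rectangle (area 252.00 mm²); Combining (union): the regions partially overlap — summed areas 954.00 mm² minus the doubly-counted overlap 220.50 mm² gives 733.50 mm² — area = 733.50 mm²; (rotated 60° about Z; rotation is an isometry so areas/perimeters/island counts are preserved). So its area = 733.50 mm². Layer 12 is larger (916.25 vs 733.50 mm²).

layer 12 (z = 2.88 mm)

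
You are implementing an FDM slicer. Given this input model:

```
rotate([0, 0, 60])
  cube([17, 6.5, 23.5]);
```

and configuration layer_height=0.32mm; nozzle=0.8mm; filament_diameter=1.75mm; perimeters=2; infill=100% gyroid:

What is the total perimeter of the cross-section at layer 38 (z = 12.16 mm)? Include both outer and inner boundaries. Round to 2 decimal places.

47.00 mm

At z = 12.16 mm: the 17×6.5 cube contributes its full rectangle (perimeter 47.00 mm); (whole slice rotated 60° about Z — lengths, areas and connectivity unchanged). Overall, the cross-section is a single solid region. Total boundary length (outer) = 47.00 mm.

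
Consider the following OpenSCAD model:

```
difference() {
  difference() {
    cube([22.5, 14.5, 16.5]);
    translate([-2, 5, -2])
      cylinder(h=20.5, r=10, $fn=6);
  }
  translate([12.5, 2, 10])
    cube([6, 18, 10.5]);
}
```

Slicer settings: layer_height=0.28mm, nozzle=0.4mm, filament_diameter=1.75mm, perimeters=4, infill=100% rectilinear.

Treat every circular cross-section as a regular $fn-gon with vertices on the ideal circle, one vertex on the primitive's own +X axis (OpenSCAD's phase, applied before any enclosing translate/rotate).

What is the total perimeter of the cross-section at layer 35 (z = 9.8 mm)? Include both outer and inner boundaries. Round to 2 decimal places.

74.00 mm

At z = 9.8 mm: the cube (footprint 22.5×14.5) is included at this height (perimeter 74.00 mm); the r=10 cylinder at (-2, 5) contributes a regular 6-gon of circumradius 10 (perimeter = 2·6·10.000·sin(180°/6) = 60.00 mm); Subtracting the remaining from the first: starting from the 22.5×14.5 cube, the r=10 cylinder at (-2, 5) partially overlaps it — only the 80.41 mm² overlap (of its 259.81 mm²) is removed, clipping the outline — boundary = 74.00 mm; the cube at (12.5, 2) is absent (z outside [10, 20.5]); Taking the first minus the rest: none of the subtracted shapes is present at this height, so that combined region is unchanged — boundary = 74.00 mm. Overall, the cross-section is a single solid region. Total boundary length (outer) = 74.00 mm.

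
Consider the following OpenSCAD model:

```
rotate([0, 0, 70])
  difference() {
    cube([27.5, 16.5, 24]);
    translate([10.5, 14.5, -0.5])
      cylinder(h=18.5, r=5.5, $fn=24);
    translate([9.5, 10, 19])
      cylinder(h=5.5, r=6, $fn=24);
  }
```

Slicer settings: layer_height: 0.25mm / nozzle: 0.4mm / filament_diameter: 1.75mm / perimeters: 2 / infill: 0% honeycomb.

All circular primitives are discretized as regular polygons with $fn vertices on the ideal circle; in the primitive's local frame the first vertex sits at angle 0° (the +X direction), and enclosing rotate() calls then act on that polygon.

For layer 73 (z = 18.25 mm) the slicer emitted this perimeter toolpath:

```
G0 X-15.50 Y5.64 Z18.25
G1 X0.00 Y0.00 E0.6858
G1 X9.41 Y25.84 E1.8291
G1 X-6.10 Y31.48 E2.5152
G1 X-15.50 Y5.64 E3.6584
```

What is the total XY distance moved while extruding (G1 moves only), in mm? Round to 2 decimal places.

Sum the Euclidean lengths of each G1 segment: total = 87.99 mm.

87.99 mm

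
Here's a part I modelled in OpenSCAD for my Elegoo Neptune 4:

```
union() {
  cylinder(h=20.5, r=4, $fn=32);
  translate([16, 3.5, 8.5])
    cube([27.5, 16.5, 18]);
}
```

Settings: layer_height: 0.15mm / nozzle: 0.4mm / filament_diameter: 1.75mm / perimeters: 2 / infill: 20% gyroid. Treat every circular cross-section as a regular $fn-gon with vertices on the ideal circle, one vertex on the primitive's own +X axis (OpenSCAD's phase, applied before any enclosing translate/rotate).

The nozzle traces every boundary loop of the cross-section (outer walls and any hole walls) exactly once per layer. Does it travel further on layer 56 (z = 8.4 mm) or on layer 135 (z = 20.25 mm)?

Layer 56 (z = 8.4): the r=4 cylinder gives a regular 32-gon of circumradius 4 (constant along its height) (perimeter = 2·32·4.000·sin(180°/32) = 25.09 mm); the cube at (16, 3.5) is not intersected at this z (z outside [8.5, 26.5]); Combining (union): only the r=4 cylinder is present, so the union is just that shape — boundary = 25.09 mm. So its perimeter = 25.09 mm. Layer 135 (z = 20.25): the r=4 cylinder contributes a regular 32-gon of circumradius 4 (perimeter = 2·32·4.000·sin(180°/32) = 25.09 mm); the cube at (16, 3.5) (footprint 27.5×16.5) is included at this height (perimeter 88.00 mm); Taking the union: the 2 present regions are separate (no shared area or edge), so areas and boundary lengths simply add and each stays a separate island — boundary = 113.09 mm. So its perimeter = 113.09 mm. Layer 135 is larger (113.09 vs 25.09 mm).

layer 135 (z = 20.25 mm)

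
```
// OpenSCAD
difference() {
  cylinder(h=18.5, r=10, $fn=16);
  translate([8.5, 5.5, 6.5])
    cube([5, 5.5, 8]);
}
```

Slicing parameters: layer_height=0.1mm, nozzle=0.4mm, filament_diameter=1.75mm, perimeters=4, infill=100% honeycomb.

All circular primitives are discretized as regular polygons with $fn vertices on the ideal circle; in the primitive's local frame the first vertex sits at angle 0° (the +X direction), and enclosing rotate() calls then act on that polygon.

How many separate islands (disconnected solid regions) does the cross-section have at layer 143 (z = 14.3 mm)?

At z = 14.3 mm: the r=10 cylinder gives a regular 16-gon of circumradius 10 (constant along its height); the cube at (8.5, 5.5) is present — its section is the full 5×5.5 rectangle; Taking the first minus the rest: starting from the r=10 cylinder, the 5×5.5 cube at (8.5, 5.5) misses the remaining region (no effect) — 1 connected region. Overall, the cross-section is a single solid region. Island count = 1.

1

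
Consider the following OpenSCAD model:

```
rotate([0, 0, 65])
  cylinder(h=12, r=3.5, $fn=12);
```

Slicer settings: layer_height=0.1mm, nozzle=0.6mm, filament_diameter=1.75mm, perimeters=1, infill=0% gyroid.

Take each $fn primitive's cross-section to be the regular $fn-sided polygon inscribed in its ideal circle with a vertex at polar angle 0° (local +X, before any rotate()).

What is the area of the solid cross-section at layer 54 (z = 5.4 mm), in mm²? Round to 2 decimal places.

36.75 mm²

At z = 5.4 mm: the r=3.5 cylinder gives a regular 12-gon of circumradius 3.5 (constant along its height) (area = (12/2)·3.500²·sin(360°/12) = 36.75 mm²); (whole slice rotated 65° about Z — lengths, areas and connectivity unchanged). Overall, the cross-section is a single solid region. Net area = 36.75 mm².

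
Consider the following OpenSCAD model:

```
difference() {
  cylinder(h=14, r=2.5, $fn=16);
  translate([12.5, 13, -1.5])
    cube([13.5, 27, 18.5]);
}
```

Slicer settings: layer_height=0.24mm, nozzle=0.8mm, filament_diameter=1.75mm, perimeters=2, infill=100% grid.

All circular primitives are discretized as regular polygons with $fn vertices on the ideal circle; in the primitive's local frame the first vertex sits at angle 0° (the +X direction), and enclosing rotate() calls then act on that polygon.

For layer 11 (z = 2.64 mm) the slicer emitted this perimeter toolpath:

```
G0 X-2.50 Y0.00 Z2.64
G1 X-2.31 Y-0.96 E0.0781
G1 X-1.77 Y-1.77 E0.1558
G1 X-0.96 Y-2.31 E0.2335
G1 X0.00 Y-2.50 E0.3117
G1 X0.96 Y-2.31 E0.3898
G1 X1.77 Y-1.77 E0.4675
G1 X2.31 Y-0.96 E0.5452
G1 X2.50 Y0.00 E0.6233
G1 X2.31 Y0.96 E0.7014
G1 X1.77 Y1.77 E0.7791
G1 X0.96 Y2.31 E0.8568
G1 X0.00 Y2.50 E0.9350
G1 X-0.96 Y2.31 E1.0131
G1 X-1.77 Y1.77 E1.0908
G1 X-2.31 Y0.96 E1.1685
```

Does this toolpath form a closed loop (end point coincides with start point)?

no

Start point (G0): (-2.50, 0.00). End point (last G1): the path does not return to the start — open.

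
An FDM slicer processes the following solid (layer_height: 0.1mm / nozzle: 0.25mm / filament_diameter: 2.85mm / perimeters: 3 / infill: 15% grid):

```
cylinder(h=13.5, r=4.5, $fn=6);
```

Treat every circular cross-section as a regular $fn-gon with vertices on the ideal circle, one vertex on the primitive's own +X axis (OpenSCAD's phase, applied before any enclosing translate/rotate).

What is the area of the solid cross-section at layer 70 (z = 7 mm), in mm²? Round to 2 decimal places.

52.61 mm²

At z = 7 mm: the r=4.5 cylinder gives a regular 6-gon of circumradius 4.5 (constant along its height) (area = (6/2)·4.500²·sin(360°/6) = 52.61 mm²). Overall, the cross-section is a single solid region. Net area = 52.61 mm².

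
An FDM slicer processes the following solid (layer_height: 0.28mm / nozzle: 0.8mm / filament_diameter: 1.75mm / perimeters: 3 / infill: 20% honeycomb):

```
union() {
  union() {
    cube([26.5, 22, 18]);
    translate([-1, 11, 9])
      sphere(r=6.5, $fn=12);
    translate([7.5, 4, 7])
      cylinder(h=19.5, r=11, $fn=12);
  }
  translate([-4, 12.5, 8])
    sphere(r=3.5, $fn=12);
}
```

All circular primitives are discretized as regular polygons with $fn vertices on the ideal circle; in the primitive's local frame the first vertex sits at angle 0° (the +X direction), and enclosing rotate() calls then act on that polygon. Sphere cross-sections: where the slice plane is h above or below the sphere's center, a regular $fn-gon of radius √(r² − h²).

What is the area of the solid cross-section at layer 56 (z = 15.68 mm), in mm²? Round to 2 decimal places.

709.89 mm²

At z = 15.68 mm: the cube is present — its section is the full 26.5×22 rectangle (area 583.00 mm²); the sphere at (-1, 11) is absent (|z−center|=6.680 > r=6.5); the cylinder at (7.5, 4): section is a regular 12-gon, circumradius r=11 (area = (12/2)·11.000²·sin(360°/12) = 363.00 mm²); Merging all regions: the regions partially overlap — summed areas 946.00 mm² minus the doubly-counted overlap 236.11 mm² gives 709.89 mm² — area = 709.89 mm²; the sphere at (-4, 12.5) does not reach this height (|z−center|=7.680 > r=3.5); Merging all regions: only the result so far is present, so the union is just that shape — area = 709.89 mm². Overall, the cross-section is a single solid region. Net area = 709.89 mm².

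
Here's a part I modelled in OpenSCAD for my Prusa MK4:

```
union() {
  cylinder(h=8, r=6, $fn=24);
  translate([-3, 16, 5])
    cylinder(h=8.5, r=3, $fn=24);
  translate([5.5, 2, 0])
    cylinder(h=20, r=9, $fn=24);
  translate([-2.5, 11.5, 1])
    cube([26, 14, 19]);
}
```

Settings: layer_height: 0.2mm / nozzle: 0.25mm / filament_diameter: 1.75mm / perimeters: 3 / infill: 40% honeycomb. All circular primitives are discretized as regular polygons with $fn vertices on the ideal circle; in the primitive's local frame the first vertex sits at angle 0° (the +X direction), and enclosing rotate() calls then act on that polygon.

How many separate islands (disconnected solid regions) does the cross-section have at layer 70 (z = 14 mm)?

At z = 14 mm: the cylinder is absent (z outside [0, 8]); the cylinder at (-3, 16) does not reach this height (z outside [5, 13.5]); the r=9 cylinder at (5.5, 2) gives a regular 24-gon of circumradius 9 (constant along its height); the cube at (-2.5, 11.5) is present — its section is the full 26×14 rectangle; Combining (union): the 2 present regions are separate (no shared area or edge), so areas and boundary lengths simply add and each stays a separate island — 2 connected regions. Overall, the cross-section has 2 separate islands. Island count = 2.

2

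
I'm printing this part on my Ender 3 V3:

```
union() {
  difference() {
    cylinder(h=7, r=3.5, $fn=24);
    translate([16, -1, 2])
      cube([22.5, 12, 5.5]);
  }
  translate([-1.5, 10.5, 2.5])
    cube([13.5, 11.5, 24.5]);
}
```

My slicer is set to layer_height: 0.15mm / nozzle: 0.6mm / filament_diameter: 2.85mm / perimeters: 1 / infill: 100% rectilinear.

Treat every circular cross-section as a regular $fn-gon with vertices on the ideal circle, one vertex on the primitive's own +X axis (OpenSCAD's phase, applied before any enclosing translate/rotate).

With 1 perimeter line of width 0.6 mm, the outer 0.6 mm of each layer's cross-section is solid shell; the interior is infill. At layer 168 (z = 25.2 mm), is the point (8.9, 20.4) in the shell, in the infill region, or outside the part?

infill

At z = 25.2 mm: the cylinder is not intersected at this z (z outside [0, 7]); the cube at (16, -1) does not reach this height (z outside [2, 7.5]); After the difference (first − rest): the first operand is absent here, so nothing remains; the cube at (-1.5, 10.5) is present — its section is the full 13.5×11.5 rectangle; Taking the union: only the 13.5×11.5 cube at (-1.5, 10.5) is present, so the union is just that shape — 1 connected region. Overall, the cross-section is a single solid region. The nearest boundary edge runs (12.00, 22.00)→(-1.50, 22.00); distance from the point to it = 1.60 mm. The point is inside the cross-section and 1.60 mm from the nearest boundary — more than the 0.6 mm shell width (1 × 0.6), so it's in the infill interior.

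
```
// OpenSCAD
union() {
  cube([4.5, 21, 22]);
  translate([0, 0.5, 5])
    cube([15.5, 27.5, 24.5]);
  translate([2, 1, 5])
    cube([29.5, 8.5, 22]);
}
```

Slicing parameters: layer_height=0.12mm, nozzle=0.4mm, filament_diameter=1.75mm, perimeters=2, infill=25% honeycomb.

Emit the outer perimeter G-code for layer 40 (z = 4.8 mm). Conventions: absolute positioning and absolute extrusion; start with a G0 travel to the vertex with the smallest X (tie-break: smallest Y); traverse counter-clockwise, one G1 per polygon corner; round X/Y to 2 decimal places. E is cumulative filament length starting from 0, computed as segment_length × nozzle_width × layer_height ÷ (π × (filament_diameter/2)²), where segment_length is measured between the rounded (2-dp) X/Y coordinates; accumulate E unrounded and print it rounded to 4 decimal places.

G0 X0.00 Y0.00 Z4.80
G1 X4.50 Y0.00 E0.0898
G1 X4.50 Y21.00 E0.5089
G1 X0.00 Y21.00 E0.5987
G1 X0.00 Y0.00 E1.0178

At z = 4.8 mm: the cube (footprint 4.5×21) is included at this height; the cube at (0, 0.5) is absent (z outside [5, 29.5]); the cube at (2, 1) is absent (z outside [5, 27]); Merging all regions: only the 4.5×21 cube is present, so the union is just that shape — 1 connected region. The outline is a single polygon with 4 vertices. Extrusion per mm of travel: 0.4 × 0.12 / (π × 0.875²) = 0.019956. Accumulating E over each segment gives final E = 1.0178.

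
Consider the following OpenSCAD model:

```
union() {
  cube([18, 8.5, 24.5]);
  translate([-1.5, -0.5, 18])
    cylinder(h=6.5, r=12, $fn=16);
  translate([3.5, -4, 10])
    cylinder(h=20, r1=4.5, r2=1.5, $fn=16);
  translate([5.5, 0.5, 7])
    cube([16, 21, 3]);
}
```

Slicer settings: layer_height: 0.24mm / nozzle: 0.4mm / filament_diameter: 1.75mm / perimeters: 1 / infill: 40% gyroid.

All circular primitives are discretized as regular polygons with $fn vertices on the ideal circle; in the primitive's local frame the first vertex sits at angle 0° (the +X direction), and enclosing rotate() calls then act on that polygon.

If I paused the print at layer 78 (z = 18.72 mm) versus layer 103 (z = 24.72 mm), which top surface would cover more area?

Layer 78 (z = 18.72): the cube is present — its section is the full 18×8.5 rectangle (area 153.00 mm²); the r=12 cylinder at (-1.5, -0.5) contributes a regular 16-gon of circumradius 12 (area = (16/2)·12.000²·sin(360°/16) = 440.85 mm²); the cone at (3.5, -4) contributes a regular 16-gon of circumradius 3.192 (interpolated between r1=4.5 and r2=1.5 at t=0.436) (area = (16/2)·3.192²·sin(360°/16) = 31.19 mm²); the cube at (5.5, 0.5) is not intersected at this z (z outside [7, 10]); Combining (union): the regions partially overlap — summed areas 625.04 mm² minus the doubly-counted overlap 107.74 mm² gives 517.30 mm² — area = 517.30 mm². So its area = 517.30 mm². Layer 103 (z = 24.72): the cube is absent (z outside [0, 24.5]); the cylinder at (-1.5, -0.5) is absent (z outside [18, 24.5]); the cone at (3.5, -4) (r1=4.5→r2=1.5) has section circumradius 2.292 here — a regular 16-gon (area = (16/2)·2.292²·sin(360°/16) = 16.08 mm²); the cube at (5.5, 0.5) is not intersected at this z (z outside [7, 10]); Merging all regions: only the cone at (3.5, -4) is present, so the union is just that shape — area = 16.08 mm². So its area = 16.08 mm². Layer 78 is larger (517.30 vs 16.08 mm²).

layer 78 (z = 18.72 mm)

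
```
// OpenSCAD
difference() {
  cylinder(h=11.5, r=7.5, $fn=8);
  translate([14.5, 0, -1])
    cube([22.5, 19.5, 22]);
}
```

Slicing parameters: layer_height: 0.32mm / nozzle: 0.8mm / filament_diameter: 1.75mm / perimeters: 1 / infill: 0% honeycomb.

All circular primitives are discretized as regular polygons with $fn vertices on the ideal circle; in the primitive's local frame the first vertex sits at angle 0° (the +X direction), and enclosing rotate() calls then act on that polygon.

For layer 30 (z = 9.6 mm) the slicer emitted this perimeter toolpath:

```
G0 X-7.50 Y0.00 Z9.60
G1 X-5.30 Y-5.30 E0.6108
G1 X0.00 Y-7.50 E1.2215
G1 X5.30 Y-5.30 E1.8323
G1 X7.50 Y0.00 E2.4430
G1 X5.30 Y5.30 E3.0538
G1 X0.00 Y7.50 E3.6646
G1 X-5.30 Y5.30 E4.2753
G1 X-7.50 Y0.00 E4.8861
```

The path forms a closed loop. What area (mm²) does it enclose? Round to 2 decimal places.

159.00 mm²

Apply the shoelace formula to the sequence of (X, Y) vertices; enclosed area = 159.00 mm².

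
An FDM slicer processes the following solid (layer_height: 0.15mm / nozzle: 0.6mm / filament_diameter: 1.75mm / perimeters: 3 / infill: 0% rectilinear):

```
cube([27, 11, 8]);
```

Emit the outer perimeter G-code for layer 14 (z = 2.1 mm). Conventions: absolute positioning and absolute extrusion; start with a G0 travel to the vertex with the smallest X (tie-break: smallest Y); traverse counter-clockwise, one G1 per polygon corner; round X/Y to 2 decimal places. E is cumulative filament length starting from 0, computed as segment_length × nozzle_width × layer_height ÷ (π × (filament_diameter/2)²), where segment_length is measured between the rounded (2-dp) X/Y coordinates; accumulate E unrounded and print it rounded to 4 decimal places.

At z = 2.1 mm: the cube is present — its section is the full 27×11 rectangle. The outline is a single polygon with 4 vertices. Extrusion per mm of travel: 0.6 × 0.15 / (π × 0.875²) = 0.037418. Accumulating E over each segment gives final E = 2.8437.

G0 X0.00 Y0.00 Z2.10
G1 X27.00 Y0.00 E1.0103
G1 X27.00 Y11.00 E1.4219
G1 X0.00 Y11.00 E2.4321
G1 X0.00 Y0.00 E2.8437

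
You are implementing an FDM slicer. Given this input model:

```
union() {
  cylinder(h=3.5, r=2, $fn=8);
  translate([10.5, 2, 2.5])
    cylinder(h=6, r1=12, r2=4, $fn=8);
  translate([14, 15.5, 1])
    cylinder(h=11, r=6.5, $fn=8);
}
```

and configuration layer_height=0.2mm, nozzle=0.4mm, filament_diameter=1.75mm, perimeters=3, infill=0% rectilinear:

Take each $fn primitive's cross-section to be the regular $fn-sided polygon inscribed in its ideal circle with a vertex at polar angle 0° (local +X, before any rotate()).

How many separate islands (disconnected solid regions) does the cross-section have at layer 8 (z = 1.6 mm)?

2

At z = 1.6 mm: the r=2 cylinder gives a regular 8-gon of circumradius 2 (constant along its height); the cone at (10.5, 2) does not reach this height (z outside [2.5, 8.5]); the cylinder at (14, 15.5): section is a regular 8-gon, circumradius r=6.5; Taking the union: the 2 present regions are separate (no shared area or edge), so areas and boundary lengths simply add and each stays a separate island — 2 connected regions. Overall, the cross-section has 2 separate islands. Island count = 2.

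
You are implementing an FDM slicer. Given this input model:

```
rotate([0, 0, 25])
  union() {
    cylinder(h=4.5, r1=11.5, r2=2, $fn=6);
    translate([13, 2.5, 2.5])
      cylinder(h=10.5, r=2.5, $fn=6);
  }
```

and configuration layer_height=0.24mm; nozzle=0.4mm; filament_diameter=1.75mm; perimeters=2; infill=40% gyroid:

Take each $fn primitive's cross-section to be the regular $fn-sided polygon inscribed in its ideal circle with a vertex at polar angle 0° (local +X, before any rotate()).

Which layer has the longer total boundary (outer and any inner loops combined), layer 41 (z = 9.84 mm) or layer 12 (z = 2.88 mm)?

Layer 41 (z = 9.84): the cone is not intersected at this z (z outside [0, 4.5]); the r=2.5 cylinder at (13, 2.5) contributes a regular 6-gon of circumradius 2.5 (perimeter = 2·6·2.500·sin(180°/6) = 15.00 mm); Combining (union): only the r=2.5 cylinder at (13, 2.5) is present, so the union is just that shape — boundary = 15.00 mm; (whole slice rotated 25° about Z — lengths, areas and connectivity unchanged). So its perimeter = 15.00 mm. Layer 12 (z = 2.88): the cone (r1=11.5→r2=2) has section circumradius 5.420 here — a regular 6-gon (perimeter = 2·6·5.420·sin(180°/6) = 32.52 mm); the cylinder at (13, 2.5): section is a regular 6-gon, circumradius r=2.5 (perimeter = 2·6·2.500·sin(180°/6) = 15.00 mm); Taking the union: the 2 present regions are separate (no shared area or edge), so areas and boundary lengths simply add and each stays a separate island — boundary = 47.52 mm; (rotated 25° about Z; rotation is an isometry so areas/perimeters/island counts are preserved). So its perimeter = 47.52 mm. Layer 12 is larger (47.52 vs 15.00 mm).

layer 12 (z = 2.88 mm)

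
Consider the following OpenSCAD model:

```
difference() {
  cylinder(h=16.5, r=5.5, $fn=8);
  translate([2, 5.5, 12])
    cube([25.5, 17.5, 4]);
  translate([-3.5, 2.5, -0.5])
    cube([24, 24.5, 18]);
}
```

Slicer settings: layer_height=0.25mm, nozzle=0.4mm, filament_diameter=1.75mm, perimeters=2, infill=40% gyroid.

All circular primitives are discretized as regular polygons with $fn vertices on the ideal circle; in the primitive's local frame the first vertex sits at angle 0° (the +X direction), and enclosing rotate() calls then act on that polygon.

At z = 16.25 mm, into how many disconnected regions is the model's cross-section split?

1

At z = 16.25 mm: the cylinder: section is a regular 8-gon, circumradius r=5.5; the cube at (2, 5.5) does not reach this height (z outside [12, 16]); the cube at (-3.5, 2.5) is present — its section is the full 24×24.5 rectangle; Subtracting the remaining from the first: starting from the r=5.5 cylinder, the 24×24.5 cube at (-3.5, 2.5) partially overlaps it — only the 16.90 mm² overlap (of its 588.00 mm²) is removed, clipping the outline — 1 connected region. The result has 1 disconnected region.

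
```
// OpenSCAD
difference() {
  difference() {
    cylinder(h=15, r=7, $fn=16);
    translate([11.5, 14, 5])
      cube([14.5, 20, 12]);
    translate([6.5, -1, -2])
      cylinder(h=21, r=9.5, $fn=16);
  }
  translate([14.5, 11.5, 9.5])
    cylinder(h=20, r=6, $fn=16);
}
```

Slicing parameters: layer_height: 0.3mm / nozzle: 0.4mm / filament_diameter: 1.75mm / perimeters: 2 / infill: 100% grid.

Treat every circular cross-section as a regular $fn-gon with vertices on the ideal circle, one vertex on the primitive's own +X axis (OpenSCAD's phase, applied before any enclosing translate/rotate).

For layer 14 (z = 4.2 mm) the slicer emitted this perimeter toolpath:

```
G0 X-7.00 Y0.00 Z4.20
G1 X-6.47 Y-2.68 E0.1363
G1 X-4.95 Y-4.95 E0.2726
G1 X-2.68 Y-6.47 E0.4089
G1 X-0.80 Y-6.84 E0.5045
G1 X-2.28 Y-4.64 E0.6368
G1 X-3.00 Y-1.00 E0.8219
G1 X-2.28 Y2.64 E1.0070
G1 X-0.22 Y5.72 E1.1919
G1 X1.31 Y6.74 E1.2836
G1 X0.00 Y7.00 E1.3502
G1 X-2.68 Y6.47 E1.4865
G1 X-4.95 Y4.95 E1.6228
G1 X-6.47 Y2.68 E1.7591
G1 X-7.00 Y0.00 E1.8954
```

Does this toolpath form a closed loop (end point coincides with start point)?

Start point (G0): (-7.00, 0.00). End point (last G1): the path returns to the start — closed.

yes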